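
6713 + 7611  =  14324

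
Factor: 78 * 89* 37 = 256854= 2^1 * 3^1 * 13^1*37^1*89^1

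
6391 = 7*913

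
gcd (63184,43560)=88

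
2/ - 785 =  - 1 + 783/785 = - 0.00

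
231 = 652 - 421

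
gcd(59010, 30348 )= 1686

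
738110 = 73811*10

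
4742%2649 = 2093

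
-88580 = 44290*(  -  2)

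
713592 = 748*954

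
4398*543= 2388114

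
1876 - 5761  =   - 3885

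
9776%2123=1284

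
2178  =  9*242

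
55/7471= 55/7471 = 0.01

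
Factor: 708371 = 708371^1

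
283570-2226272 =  - 1942702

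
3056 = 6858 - 3802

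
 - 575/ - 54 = 10 + 35/54 = 10.65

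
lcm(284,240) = 17040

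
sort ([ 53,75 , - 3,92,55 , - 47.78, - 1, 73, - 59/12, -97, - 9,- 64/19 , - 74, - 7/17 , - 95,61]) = [-97,-95, - 74 , - 47.78 , - 9,  -  59/12 , - 64/19, - 3, - 1, - 7/17, 53,55 , 61,73, 75,92 ]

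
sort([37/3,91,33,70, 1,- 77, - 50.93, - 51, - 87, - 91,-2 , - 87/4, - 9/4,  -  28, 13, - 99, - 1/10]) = [-99, - 91, - 87, - 77, - 51,  -  50.93, - 28, - 87/4, - 9/4, - 2,- 1/10,1, 37/3,13,33, 70,91]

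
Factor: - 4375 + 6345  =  1970 = 2^1 * 5^1 * 197^1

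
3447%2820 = 627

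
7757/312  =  24  +  269/312=24.86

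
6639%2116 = 291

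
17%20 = 17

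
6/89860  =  3/44930 = 0.00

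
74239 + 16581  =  90820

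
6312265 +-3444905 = 2867360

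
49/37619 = 49/37619 = 0.00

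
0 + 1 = 1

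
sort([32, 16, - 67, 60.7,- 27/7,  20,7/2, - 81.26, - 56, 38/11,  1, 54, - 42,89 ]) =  [ - 81.26, - 67,  -  56,  -  42, - 27/7, 1,38/11,7/2, 16,20, 32,54, 60.7,89]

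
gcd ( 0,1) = 1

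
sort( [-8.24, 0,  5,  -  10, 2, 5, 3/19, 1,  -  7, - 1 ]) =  [ - 10, - 8.24,-7,-1, 0,  3/19, 1, 2, 5, 5 ]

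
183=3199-3016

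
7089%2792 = 1505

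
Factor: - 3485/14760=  - 2^( - 3 )*3^ ( -2)*17^1 = -17/72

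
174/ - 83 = - 174/83=   -  2.10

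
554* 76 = 42104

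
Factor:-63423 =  -3^7*29^1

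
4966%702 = 52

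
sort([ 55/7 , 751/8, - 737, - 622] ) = [ - 737 ,  -  622,55/7, 751/8]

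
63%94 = 63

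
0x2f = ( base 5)142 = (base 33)1E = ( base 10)47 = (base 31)1G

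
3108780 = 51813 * 60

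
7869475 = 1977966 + 5891509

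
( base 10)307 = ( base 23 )d8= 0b100110011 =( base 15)157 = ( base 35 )8R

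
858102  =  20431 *42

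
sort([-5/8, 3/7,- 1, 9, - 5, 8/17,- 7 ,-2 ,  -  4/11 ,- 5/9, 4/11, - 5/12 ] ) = [- 7 , - 5 ,-2, - 1, - 5/8,-5/9, - 5/12, - 4/11,4/11 , 3/7,8/17,9]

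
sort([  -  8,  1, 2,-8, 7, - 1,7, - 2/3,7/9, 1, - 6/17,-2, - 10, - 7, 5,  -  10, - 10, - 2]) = [ - 10,-10, - 10, - 8,-8, - 7,  -  2, - 2,  -  1, - 2/3, - 6/17,7/9, 1,  1, 2, 5, 7, 7 ]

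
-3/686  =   - 1+683/686 = -0.00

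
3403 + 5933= 9336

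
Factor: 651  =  3^1*7^1*31^1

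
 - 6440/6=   -  3220/3 = - 1073.33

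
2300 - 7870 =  - 5570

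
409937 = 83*4939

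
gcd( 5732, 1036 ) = 4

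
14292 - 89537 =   -  75245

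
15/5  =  3=3.00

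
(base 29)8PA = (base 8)16447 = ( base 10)7463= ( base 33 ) 6s5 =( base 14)2a11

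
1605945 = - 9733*( - 165)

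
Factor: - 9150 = -2^1*3^1*5^2*61^1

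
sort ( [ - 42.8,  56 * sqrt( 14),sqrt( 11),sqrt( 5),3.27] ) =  [-42.8,sqrt( 5),3.27, sqrt( 11),56*sqrt( 14 )]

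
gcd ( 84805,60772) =1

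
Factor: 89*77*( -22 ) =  - 2^1*7^1*11^2*89^1 = - 150766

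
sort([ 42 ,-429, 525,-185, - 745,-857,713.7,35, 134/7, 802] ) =[-857,-745, - 429, - 185, 134/7,35, 42, 525, 713.7,802 ]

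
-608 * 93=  - 56544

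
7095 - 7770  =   - 675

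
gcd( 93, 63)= 3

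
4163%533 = 432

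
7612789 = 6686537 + 926252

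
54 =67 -13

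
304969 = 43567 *7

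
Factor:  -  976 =-2^4*  61^1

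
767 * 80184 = 61501128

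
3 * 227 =681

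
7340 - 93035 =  - 85695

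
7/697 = 7/697 = 0.01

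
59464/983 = 60+484/983 =60.49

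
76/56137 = 76/56137 = 0.00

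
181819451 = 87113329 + 94706122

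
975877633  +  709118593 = 1684996226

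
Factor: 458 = 2^1*229^1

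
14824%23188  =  14824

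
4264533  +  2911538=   7176071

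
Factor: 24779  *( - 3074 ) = -2^1*29^1*53^1*71^1 * 349^1 = - 76170646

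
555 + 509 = 1064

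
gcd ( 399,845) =1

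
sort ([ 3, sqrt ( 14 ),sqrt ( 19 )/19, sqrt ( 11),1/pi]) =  [sqrt( 19) /19,1/pi,3, sqrt( 11),sqrt(14)] 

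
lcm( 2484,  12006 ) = 72036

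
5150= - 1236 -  - 6386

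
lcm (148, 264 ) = 9768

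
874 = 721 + 153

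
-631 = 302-933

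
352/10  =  176/5 = 35.20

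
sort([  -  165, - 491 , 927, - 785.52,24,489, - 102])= [-785.52, - 491, - 165, - 102, 24, 489, 927] 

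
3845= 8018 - 4173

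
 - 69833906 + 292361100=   222527194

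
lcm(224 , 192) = 1344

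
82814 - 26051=56763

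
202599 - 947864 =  - 745265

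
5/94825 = 1/18965= 0.00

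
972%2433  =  972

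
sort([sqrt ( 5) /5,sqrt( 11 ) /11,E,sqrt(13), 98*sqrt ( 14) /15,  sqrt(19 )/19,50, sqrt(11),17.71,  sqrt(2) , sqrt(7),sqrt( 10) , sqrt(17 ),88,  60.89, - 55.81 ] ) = [-55.81,sqrt( 19) /19,sqrt(11) /11, sqrt( 5)/5,  sqrt( 2 ),sqrt(7),E,sqrt( 10 ),sqrt (11 ),sqrt( 13), sqrt( 17 ),  17.71, 98*sqrt( 14 ) /15,50,60.89,88] 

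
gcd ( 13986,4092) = 6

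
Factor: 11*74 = 814= 2^1*11^1*37^1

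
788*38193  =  30096084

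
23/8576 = 23/8576= 0.00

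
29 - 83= -54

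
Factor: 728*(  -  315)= - 229320 = -  2^3*3^2*5^1*7^2*13^1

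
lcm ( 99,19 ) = 1881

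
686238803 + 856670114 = 1542908917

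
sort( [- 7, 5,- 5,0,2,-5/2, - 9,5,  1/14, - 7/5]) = [  -  9, - 7,  -  5, - 5/2,-7/5,0, 1/14  ,  2,5,5] 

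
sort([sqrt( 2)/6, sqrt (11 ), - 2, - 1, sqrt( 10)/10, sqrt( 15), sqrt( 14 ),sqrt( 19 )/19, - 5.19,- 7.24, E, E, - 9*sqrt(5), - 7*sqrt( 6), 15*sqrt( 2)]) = [ - 9*sqrt( 5 ), - 7 * sqrt( 6), - 7.24, - 5.19,-2, - 1,sqrt(19 ) /19,sqrt( 2)/6, sqrt ( 10 )/10, E, E, sqrt( 11 ),sqrt( 14 ),sqrt( 15),15*sqrt( 2)]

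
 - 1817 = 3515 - 5332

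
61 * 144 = 8784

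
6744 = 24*281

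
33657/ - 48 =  - 11219/16 = - 701.19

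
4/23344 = 1/5836 = 0.00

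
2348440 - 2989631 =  - 641191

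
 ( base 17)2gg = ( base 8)1542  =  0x362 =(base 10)866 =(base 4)31202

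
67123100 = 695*96580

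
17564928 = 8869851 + 8695077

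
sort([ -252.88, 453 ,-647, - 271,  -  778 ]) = [-778, - 647,-271, - 252.88, 453]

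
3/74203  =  3/74203=0.00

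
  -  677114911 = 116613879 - 793728790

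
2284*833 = 1902572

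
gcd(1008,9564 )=12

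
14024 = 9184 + 4840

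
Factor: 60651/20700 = 2^( - 2)*5^( - 2 )*293^1 = 293/100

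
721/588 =1 + 19/84= 1.23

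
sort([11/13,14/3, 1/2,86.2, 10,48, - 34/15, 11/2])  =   [ - 34/15, 1/2, 11/13,  14/3, 11/2, 10, 48, 86.2] 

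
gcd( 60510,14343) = 3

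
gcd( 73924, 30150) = 2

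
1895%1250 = 645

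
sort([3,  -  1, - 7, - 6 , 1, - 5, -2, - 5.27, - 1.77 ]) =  [ - 7,-6, - 5.27, - 5, - 2, - 1.77, - 1, 1, 3] 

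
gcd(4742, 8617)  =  1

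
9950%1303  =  829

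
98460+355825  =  454285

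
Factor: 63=3^2*7^1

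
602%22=8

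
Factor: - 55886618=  - 2^1*139^1*201031^1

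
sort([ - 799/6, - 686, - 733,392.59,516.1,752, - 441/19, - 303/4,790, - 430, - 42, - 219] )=[ - 733, - 686, - 430, - 219,-799/6, - 303/4, - 42, -441/19, 392.59, 516.1, 752,790] 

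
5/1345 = 1/269 = 0.00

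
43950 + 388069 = 432019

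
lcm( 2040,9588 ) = 95880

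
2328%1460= 868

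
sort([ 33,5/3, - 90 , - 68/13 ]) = [ - 90, - 68/13, 5/3,33 ] 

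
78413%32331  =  13751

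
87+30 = 117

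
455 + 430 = 885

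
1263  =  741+522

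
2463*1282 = 3157566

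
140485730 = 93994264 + 46491466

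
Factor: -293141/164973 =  - 677/381 = - 3^ (-1 )*127^( - 1)*677^1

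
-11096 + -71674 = -82770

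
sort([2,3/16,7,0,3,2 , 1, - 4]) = [ - 4,0,3/16,1, 2,2,3,7 ]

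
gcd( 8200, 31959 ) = 1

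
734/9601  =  734/9601= 0.08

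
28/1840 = 7/460  =  0.02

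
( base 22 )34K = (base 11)1199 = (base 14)7d6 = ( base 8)3030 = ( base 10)1560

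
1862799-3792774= - 1929975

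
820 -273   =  547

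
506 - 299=207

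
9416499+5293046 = 14709545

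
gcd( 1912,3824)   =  1912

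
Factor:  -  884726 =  - 2^1*442363^1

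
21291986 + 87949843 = 109241829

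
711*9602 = 6827022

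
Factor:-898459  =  -898459^1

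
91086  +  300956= 392042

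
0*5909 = 0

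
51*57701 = 2942751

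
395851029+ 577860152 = 973711181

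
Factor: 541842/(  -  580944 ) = - 2^(  -  3)*13^( - 1) * 97^1 = -97/104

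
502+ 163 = 665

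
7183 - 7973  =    -  790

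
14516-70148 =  - 55632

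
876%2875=876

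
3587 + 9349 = 12936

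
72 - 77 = -5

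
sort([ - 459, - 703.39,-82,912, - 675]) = [  -  703.39, - 675 , - 459,  -  82,  912 ] 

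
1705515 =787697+917818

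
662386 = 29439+632947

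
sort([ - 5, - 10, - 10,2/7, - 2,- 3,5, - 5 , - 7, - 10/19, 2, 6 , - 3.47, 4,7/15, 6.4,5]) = [ - 10, - 10,-7, - 5, - 5,-3.47,-3,-2, - 10/19, 2/7,7/15 , 2,4, 5,5,6,6.4]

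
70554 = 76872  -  6318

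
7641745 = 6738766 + 902979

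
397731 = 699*569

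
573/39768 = 191/13256 = 0.01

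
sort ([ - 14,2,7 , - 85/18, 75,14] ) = [-14, - 85/18,2, 7,14,75 ]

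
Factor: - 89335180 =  - 2^2*5^1*11^1*31^1*13099^1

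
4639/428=4639/428 = 10.84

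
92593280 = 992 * 93340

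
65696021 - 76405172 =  - 10709151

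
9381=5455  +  3926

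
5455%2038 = 1379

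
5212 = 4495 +717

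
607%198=13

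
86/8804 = 43/4402 = 0.01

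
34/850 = 1/25 = 0.04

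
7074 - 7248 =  - 174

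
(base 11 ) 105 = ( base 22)5g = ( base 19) 6C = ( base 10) 126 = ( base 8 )176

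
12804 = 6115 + 6689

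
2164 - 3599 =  - 1435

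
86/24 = 3 + 7/12 = 3.58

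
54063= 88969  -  34906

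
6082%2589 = 904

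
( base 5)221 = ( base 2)111101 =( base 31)1U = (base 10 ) 61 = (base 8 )75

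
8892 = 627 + 8265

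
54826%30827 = 23999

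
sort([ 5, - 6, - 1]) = [ -6,  -  1, 5 ]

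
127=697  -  570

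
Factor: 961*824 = 2^3*31^2*103^1=791864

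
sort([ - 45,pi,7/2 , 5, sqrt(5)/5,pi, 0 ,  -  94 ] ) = [-94, - 45, 0, sqrt( 5) /5, pi,  pi,7/2, 5]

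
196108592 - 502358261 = -306249669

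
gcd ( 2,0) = 2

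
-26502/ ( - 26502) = 1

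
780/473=1+307/473 = 1.65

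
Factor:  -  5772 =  - 2^2  *3^1*13^1*37^1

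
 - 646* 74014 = -47813044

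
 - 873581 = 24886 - 898467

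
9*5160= 46440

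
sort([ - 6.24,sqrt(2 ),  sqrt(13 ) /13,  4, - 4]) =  [-6.24, - 4 , sqrt(13)/13,  sqrt(2 ),4]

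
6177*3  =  18531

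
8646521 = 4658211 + 3988310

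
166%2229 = 166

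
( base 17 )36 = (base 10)57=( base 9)63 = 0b111001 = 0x39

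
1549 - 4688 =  - 3139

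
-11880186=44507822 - 56388008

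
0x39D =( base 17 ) 337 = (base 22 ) 1k1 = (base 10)925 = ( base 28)151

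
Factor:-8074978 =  - 2^1*23^1*175543^1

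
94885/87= 94885/87 =1090.63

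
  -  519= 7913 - 8432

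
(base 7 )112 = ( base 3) 2011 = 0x3a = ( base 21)2G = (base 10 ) 58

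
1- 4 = -3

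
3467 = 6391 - 2924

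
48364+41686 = 90050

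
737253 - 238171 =499082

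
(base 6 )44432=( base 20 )FAC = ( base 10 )6212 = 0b1100001000100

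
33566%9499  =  5069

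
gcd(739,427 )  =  1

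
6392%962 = 620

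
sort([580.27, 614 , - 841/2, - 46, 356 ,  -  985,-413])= [ - 985,  -  841/2 , - 413, - 46,  356,580.27, 614 ]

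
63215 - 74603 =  - 11388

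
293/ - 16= - 19 + 11/16 = - 18.31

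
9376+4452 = 13828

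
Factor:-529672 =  - 2^3*11^1 * 13^1 * 463^1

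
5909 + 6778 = 12687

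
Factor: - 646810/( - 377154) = 355/207 = 3^(-2 )*5^1*23^( - 1 )*71^1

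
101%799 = 101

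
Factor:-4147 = -11^1*13^1*29^1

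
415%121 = 52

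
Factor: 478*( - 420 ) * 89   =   - 2^3*3^1*5^1 * 7^1*89^1*239^1 = - 17867640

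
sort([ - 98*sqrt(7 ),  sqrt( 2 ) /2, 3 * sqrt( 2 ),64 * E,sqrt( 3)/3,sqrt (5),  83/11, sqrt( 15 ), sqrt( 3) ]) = [ - 98 * sqrt(7 ), sqrt( 3 ) /3 , sqrt( 2 ) /2,sqrt( 3 ),sqrt(5 ),sqrt( 15), 3*sqrt(2), 83/11, 64 * E]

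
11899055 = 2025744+9873311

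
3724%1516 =692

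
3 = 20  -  17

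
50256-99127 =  - 48871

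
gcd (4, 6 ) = 2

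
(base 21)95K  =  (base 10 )4094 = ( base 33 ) 3p2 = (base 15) 132E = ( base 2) 111111111110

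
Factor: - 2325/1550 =-3/2 = - 2^( - 1) * 3^1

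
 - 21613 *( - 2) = 43226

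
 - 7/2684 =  - 7/2684 = - 0.00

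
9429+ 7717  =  17146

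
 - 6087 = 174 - 6261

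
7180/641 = 7180/641=11.20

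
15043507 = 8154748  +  6888759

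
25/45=5/9 = 0.56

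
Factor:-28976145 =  - 3^1*5^1*11^1*151^1*1163^1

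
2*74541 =149082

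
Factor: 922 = 2^1*461^1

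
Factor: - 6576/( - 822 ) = 8 = 2^3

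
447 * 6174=2759778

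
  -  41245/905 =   -  46 + 77/181  =  -45.57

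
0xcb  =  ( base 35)5s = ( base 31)6H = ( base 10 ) 203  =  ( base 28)77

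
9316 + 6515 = 15831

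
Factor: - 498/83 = -6 = - 2^1*3^1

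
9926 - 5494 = 4432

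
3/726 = 1/242 = 0.00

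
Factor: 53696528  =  2^4*1553^1 * 2161^1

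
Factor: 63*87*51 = 279531= 3^4*7^1 *17^1*29^1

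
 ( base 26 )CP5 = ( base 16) 223f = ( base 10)8767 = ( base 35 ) 75h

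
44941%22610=22331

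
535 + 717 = 1252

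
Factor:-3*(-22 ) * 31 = 2^1*3^1*11^1 * 31^1 =2046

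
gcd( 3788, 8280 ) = 4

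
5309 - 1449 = 3860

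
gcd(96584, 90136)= 8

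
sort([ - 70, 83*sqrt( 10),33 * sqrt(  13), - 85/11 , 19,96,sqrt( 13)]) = [ - 70, - 85/11,sqrt( 13),19, 96,33 * sqrt( 13 ),83*sqrt (10) ] 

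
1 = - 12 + 13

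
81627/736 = 3549/32 = 110.91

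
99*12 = 1188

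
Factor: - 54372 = -2^2*3^1 * 23^1*197^1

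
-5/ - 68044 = 5/68044 = 0.00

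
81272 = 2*40636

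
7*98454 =689178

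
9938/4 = 2484 + 1/2 = 2484.50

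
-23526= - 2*11763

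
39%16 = 7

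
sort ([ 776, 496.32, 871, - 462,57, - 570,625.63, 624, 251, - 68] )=[ - 570,-462,-68,57, 251, 496.32,624, 625.63, 776,871] 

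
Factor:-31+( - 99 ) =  - 2^1 * 5^1*13^1 = - 130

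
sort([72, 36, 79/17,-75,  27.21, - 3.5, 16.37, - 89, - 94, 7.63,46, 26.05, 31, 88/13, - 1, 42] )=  [ - 94, - 89, -75, - 3.5, - 1, 79/17, 88/13, 7.63 , 16.37,26.05,27.21, 31, 36,42, 46,72]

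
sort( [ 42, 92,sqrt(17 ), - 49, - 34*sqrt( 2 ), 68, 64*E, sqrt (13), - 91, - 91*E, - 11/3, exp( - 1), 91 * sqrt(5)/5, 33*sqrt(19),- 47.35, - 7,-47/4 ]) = [ - 91*E, - 91,-49, - 34*sqrt(2), - 47.35, - 47/4 , - 7,-11/3, exp(-1), sqrt(13 ), sqrt( 17),91 * sqrt(5)/5,  42, 68,92,33*sqrt(19),64*E] 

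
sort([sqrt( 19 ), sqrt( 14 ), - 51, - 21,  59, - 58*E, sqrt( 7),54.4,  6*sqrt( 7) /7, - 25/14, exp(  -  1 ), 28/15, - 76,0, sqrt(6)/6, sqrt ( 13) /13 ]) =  [ - 58*E, - 76,  -  51, - 21, - 25/14, 0, sqrt( 13 ) /13,exp ( - 1), sqrt( 6)/6, 28/15,6 * sqrt( 7)/7, sqrt( 7),sqrt( 14 ), sqrt( 19 ), 54.4, 59 ]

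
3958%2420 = 1538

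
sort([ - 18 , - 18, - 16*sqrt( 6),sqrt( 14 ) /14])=[-16*sqrt(6 ), - 18, - 18, sqrt(14)/14] 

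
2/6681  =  2/6681 = 0.00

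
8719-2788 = 5931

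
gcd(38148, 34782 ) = 1122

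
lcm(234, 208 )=1872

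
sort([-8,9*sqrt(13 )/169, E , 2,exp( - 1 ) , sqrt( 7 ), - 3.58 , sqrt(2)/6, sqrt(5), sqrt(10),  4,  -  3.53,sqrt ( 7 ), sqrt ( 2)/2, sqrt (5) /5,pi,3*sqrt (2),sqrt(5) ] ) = [ - 8,-3.58, - 3.53,9*sqrt (13 )/169,sqrt( 2 )/6,exp( -1 ),sqrt( 5)/5  ,  sqrt( 2)/2, 2,sqrt( 5),  sqrt( 5),  sqrt(7)  ,  sqrt( 7),E,pi, sqrt (10) , 4,3*sqrt( 2)] 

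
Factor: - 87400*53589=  - 2^3*3^1*5^2 * 19^1 * 23^1*17863^1 = - 4683678600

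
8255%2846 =2563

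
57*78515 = 4475355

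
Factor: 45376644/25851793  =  2^2*3^1*11^( - 1)*23^ (  -  1) * 102181^( - 1) * 3781387^1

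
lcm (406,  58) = 406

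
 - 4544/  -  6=2272/3 = 757.33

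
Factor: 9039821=7^1 *227^1*5689^1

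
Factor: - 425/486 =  - 2^( - 1)*3^ ( - 5) * 5^2*17^1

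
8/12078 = 4/6039 = 0.00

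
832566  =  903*922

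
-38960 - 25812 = - 64772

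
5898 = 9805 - 3907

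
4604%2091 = 422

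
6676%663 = 46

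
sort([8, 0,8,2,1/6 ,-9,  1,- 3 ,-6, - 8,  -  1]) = [ -9, -8, - 6, - 3, - 1, 0,  1/6 , 1, 2, 8, 8]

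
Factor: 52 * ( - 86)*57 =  - 254904= - 2^3*3^1*13^1*19^1*43^1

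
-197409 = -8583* 23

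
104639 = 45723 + 58916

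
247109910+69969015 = 317078925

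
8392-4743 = 3649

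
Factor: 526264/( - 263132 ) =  - 2 = -2^1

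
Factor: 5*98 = 490  =  2^1*5^1*7^2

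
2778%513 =213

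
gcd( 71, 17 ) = 1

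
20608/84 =736/3 =245.33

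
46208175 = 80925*571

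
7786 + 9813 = 17599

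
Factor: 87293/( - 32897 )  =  - 67^(-1)*491^( - 1 )*87293^1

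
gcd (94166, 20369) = 1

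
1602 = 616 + 986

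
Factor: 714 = 2^1*3^1 * 7^1 * 17^1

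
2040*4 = 8160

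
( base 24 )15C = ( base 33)LF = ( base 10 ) 708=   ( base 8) 1304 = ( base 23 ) 17i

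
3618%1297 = 1024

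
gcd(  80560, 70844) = 4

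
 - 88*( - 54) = 4752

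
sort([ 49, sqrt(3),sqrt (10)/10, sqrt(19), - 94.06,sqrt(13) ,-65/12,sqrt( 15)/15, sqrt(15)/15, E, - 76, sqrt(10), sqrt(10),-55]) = [ - 94.06,-76, - 55  ,-65/12, sqrt ( 15 ) /15,sqrt( 15 ) /15 , sqrt( 10 ) /10,sqrt (3), E, sqrt(10),sqrt ( 10),sqrt ( 13), sqrt(19),49]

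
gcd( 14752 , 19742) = 2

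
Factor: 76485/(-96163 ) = -3^1 * 5^1 * 23^(-1) * 37^(-1 ) *113^(-1 ) * 5099^1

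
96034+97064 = 193098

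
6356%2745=866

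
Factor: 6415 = 5^1*1283^1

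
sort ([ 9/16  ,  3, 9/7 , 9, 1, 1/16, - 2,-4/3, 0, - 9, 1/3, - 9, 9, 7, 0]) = [ - 9, - 9,  -  2, - 4/3,0,0,1/16, 1/3,9/16, 1,9/7,3, 7,  9, 9 ]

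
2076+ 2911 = 4987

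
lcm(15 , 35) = 105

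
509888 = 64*7967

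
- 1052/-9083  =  1052/9083=0.12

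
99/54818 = 99/54818 = 0.00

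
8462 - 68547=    - 60085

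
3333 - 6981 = - 3648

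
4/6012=1/1503 = 0.00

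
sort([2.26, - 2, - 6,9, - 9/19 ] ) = [ - 6, - 2 ,-9/19,2.26,  9 ] 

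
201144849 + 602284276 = 803429125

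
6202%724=410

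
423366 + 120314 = 543680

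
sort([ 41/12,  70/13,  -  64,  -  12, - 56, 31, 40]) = [ - 64,- 56, - 12,  41/12,70/13, 31 , 40] 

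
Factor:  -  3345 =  - 3^1*5^1*223^1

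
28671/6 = 4778  +  1/2 = 4778.50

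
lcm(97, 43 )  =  4171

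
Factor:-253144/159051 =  - 2^3*3^ ( - 1)*31643^1*53017^( - 1)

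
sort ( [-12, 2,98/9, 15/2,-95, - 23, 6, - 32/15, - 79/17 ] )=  [ - 95, - 23,-12, - 79/17, - 32/15  ,  2, 6, 15/2, 98/9]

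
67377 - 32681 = 34696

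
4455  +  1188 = 5643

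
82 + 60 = 142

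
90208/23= 90208/23 = 3922.09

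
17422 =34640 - 17218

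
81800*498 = 40736400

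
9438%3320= 2798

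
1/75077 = 1/75077 = 0.00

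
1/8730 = 1/8730  =  0.00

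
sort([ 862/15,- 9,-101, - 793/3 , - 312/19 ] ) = [ - 793/3, - 101, - 312/19, - 9, 862/15]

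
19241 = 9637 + 9604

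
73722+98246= 171968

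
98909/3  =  98909/3 = 32969.67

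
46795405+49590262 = 96385667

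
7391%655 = 186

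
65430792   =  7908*8274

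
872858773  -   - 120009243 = 992868016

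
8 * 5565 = 44520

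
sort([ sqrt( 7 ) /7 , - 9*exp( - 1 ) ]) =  [  -  9*exp( - 1) , sqrt( 7)/7] 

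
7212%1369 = 367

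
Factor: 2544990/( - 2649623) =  - 2^1*3^1*5^1*7^1*23^( - 1)*12119^1* 115201^( - 1 )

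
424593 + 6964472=7389065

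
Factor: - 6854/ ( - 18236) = 3427/9118 =2^( - 1)* 23^1 * 47^(-1)*97^( - 1)*149^1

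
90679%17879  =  1284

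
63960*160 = 10233600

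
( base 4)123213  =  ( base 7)5103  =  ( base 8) 3347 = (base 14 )903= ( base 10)1767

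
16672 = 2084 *8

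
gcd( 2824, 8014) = 2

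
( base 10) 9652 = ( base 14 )3736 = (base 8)22664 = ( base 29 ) bdo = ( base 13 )4516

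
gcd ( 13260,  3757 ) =221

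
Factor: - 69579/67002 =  - 2^(  -  1) * 3^3*13^( - 1)=- 27/26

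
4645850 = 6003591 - 1357741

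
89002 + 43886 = 132888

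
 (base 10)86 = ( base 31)2o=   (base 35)2g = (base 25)3b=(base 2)1010110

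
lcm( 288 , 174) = 8352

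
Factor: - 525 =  - 3^1*5^2*7^1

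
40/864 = 5/108 = 0.05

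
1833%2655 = 1833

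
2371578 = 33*71866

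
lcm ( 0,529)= 0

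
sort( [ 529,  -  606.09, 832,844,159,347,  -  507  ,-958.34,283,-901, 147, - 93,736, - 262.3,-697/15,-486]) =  [-958.34,-901,-606.09, - 507,-486, - 262.3 , - 93, - 697/15,147,159,283, 347,529, 736, 832,844]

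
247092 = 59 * 4188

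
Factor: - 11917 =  - 17^1*701^1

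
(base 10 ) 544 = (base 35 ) fj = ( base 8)1040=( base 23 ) 10f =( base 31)hh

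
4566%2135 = 296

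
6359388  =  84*75707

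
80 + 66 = 146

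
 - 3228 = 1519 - 4747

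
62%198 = 62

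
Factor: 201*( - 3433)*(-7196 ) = 2^2*3^1*7^1*67^1*257^1*3433^1 = 4965477468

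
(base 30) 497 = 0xF25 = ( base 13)19C3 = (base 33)3ig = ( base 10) 3877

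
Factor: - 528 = - 2^4*3^1*11^1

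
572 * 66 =37752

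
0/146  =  0 =0.00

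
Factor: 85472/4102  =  2^4* 7^( - 1)* 293^(-1)*2671^1 = 42736/2051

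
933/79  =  11  +  64/79 = 11.81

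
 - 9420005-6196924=-15616929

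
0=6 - 6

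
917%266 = 119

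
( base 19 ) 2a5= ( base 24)1E5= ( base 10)917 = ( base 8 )1625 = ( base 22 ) 1jf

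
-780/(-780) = 1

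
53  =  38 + 15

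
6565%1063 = 187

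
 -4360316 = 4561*(-956)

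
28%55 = 28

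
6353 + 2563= 8916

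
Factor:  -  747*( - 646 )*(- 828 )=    - 2^3*3^4 * 17^1*19^1*23^1*83^1 = - 399561336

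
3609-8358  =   - 4749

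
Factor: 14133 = 3^1*7^1 * 673^1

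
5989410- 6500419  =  -511009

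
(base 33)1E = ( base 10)47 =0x2f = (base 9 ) 52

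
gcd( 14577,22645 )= 1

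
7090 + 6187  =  13277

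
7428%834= 756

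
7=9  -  2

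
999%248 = 7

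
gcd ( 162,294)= 6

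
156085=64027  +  92058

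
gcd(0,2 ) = 2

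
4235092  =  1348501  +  2886591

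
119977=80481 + 39496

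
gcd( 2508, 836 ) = 836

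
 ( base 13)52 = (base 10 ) 67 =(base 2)1000011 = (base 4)1003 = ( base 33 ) 21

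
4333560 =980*4422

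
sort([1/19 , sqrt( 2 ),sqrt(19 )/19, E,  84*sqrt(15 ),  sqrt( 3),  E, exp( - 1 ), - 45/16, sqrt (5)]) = [ - 45/16,1/19,sqrt(19)/19, exp( - 1), sqrt( 2 ), sqrt(3),  sqrt(5 ), E , E,84*sqrt( 15)]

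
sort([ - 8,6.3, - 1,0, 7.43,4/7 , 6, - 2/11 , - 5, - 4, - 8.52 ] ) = [  -  8.52 , - 8,  -  5, - 4,  -  1, - 2/11, 0,4/7,6,6.3, 7.43 ] 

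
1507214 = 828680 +678534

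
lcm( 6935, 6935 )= 6935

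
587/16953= 587/16953 = 0.03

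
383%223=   160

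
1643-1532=111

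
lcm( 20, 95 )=380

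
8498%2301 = 1595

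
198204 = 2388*83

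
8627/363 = 23 + 278/363 =23.77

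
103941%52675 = 51266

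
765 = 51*15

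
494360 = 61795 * 8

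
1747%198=163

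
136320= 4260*32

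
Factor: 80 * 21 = 2^4*3^1* 5^1*7^1 =1680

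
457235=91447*5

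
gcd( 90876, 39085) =1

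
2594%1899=695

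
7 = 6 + 1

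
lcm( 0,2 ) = 0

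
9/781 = 9/781= 0.01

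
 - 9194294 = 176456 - 9370750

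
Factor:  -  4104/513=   -  8 = - 2^3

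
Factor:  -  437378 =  - 2^1*29^1*7541^1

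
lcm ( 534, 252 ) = 22428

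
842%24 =2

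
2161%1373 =788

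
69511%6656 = 2951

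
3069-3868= - 799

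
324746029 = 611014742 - 286268713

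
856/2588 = 214/647=0.33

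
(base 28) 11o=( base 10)836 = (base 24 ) 1ak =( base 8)1504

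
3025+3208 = 6233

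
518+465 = 983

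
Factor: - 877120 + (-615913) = -239^1*6247^1=   -  1493033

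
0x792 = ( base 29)28o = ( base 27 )2HL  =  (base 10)1938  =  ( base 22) 402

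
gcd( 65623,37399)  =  1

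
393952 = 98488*4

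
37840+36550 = 74390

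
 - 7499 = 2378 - 9877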